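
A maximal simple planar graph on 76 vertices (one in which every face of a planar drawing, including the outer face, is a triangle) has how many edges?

222

In a plane triangulation 3F = 2E and V − E + F = 2, so E = 3V − 6 = 3·76 − 6 = 222.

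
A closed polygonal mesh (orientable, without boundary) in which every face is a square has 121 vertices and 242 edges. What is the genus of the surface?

Every face is a square and each edge borders two faces, so 4F = 2·242, giving F = 121.
χ = V − E + F = 121 − 242 + 121 = 0.
For a closed orientable surface χ = 2 − 2g, so g = (2 − (0))/2 = 1.

1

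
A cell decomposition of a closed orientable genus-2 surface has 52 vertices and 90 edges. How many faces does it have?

36

For a closed orientable surface of genus 2, χ = 2 − 2·2 = -2.
F = -2 − V + E = -2 − 52 + 90 = 36.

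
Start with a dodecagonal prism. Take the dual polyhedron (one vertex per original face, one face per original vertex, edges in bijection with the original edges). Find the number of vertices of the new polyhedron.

The base solid has V = 24, E = 36, F = 14.
The dual swaps V and F and preserves E: V′ = F = 14, E′ = E = 36, F′ = V = 24.

14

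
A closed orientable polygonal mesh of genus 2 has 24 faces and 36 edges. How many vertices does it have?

10

For a closed orientable surface of genus 2, χ = 2 − 2·2 = -2.
V = -2 + E − F = -2 + 36 − 24 = 10.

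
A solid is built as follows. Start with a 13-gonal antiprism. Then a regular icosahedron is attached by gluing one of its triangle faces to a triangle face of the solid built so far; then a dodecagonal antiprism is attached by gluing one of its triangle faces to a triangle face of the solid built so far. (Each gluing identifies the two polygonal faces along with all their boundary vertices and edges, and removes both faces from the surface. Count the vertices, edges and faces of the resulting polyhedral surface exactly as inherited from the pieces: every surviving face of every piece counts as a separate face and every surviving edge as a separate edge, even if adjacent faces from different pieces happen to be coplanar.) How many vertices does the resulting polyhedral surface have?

A 13-gonal antiprism: V=26, E=52, F=28.
Attach a regular icosahedron (V=12, E=30, F=20) along a 3-gon: merge 3 vertices and 3 edges, delete both glued faces → V=35, E=79, F=46.
Attach a dodecagonal antiprism (V=24, E=48, F=26) along a 3-gon: merge 3 vertices and 3 edges, delete both glued faces → V=56, E=124, F=70.
Check: V − E + F = 56 − 124 + 70 = 2.

56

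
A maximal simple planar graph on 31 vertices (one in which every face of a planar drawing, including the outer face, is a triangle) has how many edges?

87

In a plane triangulation 3F = 2E and V − E + F = 2, so E = 3V − 6 = 3·31 − 6 = 87.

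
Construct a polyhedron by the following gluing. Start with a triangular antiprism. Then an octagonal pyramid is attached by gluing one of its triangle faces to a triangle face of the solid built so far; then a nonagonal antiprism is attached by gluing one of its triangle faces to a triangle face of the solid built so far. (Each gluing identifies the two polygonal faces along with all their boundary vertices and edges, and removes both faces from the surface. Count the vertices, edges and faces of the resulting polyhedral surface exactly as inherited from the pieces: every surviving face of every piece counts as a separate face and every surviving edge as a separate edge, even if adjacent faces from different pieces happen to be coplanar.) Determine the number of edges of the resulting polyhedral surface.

A triangular antiprism: V=6, E=12, F=8.
Attach an octagonal pyramid (V=9, E=16, F=9) along a 3-gon: merge 3 vertices and 3 edges, delete both glued faces → V=12, E=25, F=15.
Attach a nonagonal antiprism (V=18, E=36, F=20) along a 3-gon: merge 3 vertices and 3 edges, delete both glued faces → V=27, E=58, F=33.
Check: V − E + F = 27 − 58 + 33 = 2.

58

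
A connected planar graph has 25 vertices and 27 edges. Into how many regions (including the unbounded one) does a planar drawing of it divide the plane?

4

Euler's formula for a connected plane graph: V − E + F = 2, so F = 2 − 25 + 27 = 4.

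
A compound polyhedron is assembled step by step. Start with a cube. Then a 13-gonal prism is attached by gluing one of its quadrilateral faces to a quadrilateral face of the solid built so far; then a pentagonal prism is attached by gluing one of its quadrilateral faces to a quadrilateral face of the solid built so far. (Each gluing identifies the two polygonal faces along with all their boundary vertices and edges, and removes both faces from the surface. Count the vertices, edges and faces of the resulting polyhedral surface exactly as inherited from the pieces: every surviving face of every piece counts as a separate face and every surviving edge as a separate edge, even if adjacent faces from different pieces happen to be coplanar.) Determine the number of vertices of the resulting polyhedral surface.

36

A cube: V=8, E=12, F=6.
Attach a 13-gonal prism (V=26, E=39, F=15) along a 4-gon: merge 4 vertices and 4 edges, delete both glued faces → V=30, E=47, F=19.
Attach a pentagonal prism (V=10, E=15, F=7) along a 4-gon: merge 4 vertices and 4 edges, delete both glued faces → V=36, E=58, F=24.
Check: V − E + F = 36 − 58 + 24 = 2.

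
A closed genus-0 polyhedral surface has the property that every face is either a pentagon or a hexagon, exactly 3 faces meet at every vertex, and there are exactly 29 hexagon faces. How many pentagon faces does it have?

12

Let x be the number of pentagons; then F = 29 + x.
Edge–face incidences: 2E = 6·29 + 5·x = 174 + 5x.
Every vertex has degree 3, so 3V = 2E.
Euler: V − E + F = 2 ⇒ (2E)/3 − E + (29 + x) = 2.
Multiply by 6: 2·(2E) − 3·(2E) + 6·(29 + x) = 12, i.e. 174 + 6x − (174 + 5x) = 12.
Collecting terms: x = 12.
Then 2E = 174 + 5·12 = 234, so E = 117, V = 2E/3 = 78, F = 29 + 12 = 41.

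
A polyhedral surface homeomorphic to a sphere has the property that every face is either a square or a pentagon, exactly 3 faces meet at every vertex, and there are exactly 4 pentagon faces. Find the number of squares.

Let x be the number of squares; then F = 4 + x.
Edge–face incidences: 2E = 5·4 + 4·x = 20 + 4x.
Every vertex has degree 3, so 3V = 2E.
Euler: V − E + F = 2 ⇒ (2E)/3 − E + (4 + x) = 2.
Multiply by 6: 2·(2E) − 3·(2E) + 6·(4 + x) = 12, i.e. 24 + 6x − (20 + 4x) = 12.
Collecting terms: 2x + 4 = 12, so 2x = 8, so x = 4.
Then 2E = 20 + 4·4 = 36, so E = 18, V = 2E/3 = 12, F = 4 + 4 = 8.

4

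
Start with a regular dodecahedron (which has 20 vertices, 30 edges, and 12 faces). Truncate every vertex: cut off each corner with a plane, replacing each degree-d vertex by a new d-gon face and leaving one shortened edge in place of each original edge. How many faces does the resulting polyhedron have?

Truncation replaces each original edge-end by a new vertex, so V′ = 2E = 60.
Each original edge survives, and each old vertex of degree d contributes d new edges; summing degrees gives Σd = 2E, so E′ = E + 2E = 3E = 90.
Each original face survives and each original vertex becomes one new face: F′ = F + V = 32.

32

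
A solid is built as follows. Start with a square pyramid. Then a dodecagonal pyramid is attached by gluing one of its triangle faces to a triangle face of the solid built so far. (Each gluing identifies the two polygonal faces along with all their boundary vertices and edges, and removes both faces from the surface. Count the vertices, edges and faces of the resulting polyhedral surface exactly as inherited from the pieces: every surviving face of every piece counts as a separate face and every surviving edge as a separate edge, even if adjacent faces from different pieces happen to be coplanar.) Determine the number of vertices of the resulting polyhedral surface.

A square pyramid: V=5, E=8, F=5.
Attach a dodecagonal pyramid (V=13, E=24, F=13) along a 3-gon: merge 3 vertices and 3 edges, delete both glued faces → V=15, E=29, F=16.
Check: V − E + F = 15 − 29 + 16 = 2.

15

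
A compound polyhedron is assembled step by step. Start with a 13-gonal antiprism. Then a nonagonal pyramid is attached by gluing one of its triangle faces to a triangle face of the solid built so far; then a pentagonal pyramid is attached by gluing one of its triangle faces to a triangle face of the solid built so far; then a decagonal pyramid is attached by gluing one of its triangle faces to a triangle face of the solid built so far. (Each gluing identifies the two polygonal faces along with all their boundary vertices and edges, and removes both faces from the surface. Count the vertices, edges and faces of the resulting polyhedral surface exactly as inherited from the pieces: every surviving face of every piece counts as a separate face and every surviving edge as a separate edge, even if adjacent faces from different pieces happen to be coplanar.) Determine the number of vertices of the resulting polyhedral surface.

A 13-gonal antiprism: V=26, E=52, F=28.
Attach a nonagonal pyramid (V=10, E=18, F=10) along a 3-gon: merge 3 vertices and 3 edges, delete both glued faces → V=33, E=67, F=36.
Attach a pentagonal pyramid (V=6, E=10, F=6) along a 3-gon: merge 3 vertices and 3 edges, delete both glued faces → V=36, E=74, F=40.
Attach a decagonal pyramid (V=11, E=20, F=11) along a 3-gon: merge 3 vertices and 3 edges, delete both glued faces → V=44, E=91, F=49.
Check: V − E + F = 44 − 91 + 49 = 2.

44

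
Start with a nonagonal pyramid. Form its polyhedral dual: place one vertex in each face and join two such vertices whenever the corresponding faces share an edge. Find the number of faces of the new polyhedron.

10

The base solid has V = 10, E = 18, F = 10.
The dual swaps V and F and preserves E: V′ = F = 10, E′ = E = 18, F′ = V = 10.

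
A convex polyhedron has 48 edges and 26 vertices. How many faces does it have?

Here V − E + F = 2.
F = 2 − V + E = 2 − 26 + 48 = 24.

24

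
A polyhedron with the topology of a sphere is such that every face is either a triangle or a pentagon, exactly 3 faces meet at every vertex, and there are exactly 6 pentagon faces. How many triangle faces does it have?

2

Let x be the number of triangles; then F = 6 + x.
Edge–face incidences: 2E = 5·6 + 3·x = 30 + 3x.
Every vertex has degree 3, so 3V = 2E.
Euler: V − E + F = 2 ⇒ (2E)/3 − E + (6 + x) = 2.
Multiply by 6: 2·(2E) − 3·(2E) + 6·(6 + x) = 12, i.e. 36 + 6x − (30 + 3x) = 12.
Collecting terms: 3x + 6 = 12, so 3x = 6, so x = 2.
Then 2E = 30 + 3·2 = 36, so E = 18, V = 2E/3 = 12, F = 6 + 2 = 8.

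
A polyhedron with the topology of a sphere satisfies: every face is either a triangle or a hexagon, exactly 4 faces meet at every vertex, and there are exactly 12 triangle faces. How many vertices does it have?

12

Let x be the number of hexagons; then F = 12 + x.
Edge–face incidences: 2E = 3·12 + 6·x = 36 + 6x.
Every vertex has degree 4, so 4V = 2E.
Euler: V − E + F = 2 ⇒ (2E)/4 − E + (12 + x) = 2.
Multiply by 8: 2·(2E) − 4·(2E) + 8·(12 + x) = 16, i.e. 96 + 8x − 2·(36 + 6x) = 16.
Collecting terms: −4x + 24 = 16, so −4x = −8, so x = 2.
Then 2E = 36 + 6·2 = 48, so E = 24, V = 2E/4 = 12, F = 12 + 2 = 14.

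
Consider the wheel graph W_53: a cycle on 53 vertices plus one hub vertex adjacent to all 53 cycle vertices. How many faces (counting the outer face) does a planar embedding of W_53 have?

54

W_53 has V = 53 + 1 = 54 vertices and E = 2·53 = 106 edges.
By Euler's formula F = 2 − V + E = 2 − 54 + 106 = 54.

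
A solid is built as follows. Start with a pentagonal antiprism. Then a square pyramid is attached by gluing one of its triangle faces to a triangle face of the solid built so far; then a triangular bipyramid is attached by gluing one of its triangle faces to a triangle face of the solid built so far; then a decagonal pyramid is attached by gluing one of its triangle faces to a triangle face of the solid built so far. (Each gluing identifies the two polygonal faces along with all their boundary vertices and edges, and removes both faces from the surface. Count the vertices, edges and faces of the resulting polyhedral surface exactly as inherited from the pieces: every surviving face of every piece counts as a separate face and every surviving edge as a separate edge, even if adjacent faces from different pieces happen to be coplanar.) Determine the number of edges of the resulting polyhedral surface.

48

A pentagonal antiprism: V=10, E=20, F=12.
Attach a square pyramid (V=5, E=8, F=5) along a 3-gon: merge 3 vertices and 3 edges, delete both glued faces → V=12, E=25, F=15.
Attach a triangular bipyramid (V=5, E=9, F=6) along a 3-gon: merge 3 vertices and 3 edges, delete both glued faces → V=14, E=31, F=19.
Attach a decagonal pyramid (V=11, E=20, F=11) along a 3-gon: merge 3 vertices and 3 edges, delete both glued faces → V=22, E=48, F=28.
Check: V − E + F = 22 − 48 + 28 = 2.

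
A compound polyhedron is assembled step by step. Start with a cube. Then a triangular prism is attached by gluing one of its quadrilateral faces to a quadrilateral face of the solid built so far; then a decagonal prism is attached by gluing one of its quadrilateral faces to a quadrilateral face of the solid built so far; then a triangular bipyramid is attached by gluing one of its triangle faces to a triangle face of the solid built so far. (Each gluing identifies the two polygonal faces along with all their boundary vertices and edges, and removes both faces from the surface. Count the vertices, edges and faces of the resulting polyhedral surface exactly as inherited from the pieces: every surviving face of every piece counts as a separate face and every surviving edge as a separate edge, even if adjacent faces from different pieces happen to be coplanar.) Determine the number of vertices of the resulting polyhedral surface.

A cube: V=8, E=12, F=6.
Attach a triangular prism (V=6, E=9, F=5) along a 4-gon: merge 4 vertices and 4 edges, delete both glued faces → V=10, E=17, F=9.
Attach a decagonal prism (V=20, E=30, F=12) along a 4-gon: merge 4 vertices and 4 edges, delete both glued faces → V=26, E=43, F=19.
Attach a triangular bipyramid (V=5, E=9, F=6) along a 3-gon: merge 3 vertices and 3 edges, delete both glued faces → V=28, E=49, F=23.
Check: V − E + F = 28 − 49 + 23 = 2.

28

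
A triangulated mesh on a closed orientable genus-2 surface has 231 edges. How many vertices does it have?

χ = 2 − 2·2 = -2, and every face is a triangle so 3F = 2E.
F = 2E/3 = 154. Then V = -2 + E − F = -2 + 231 − 154 = 75.

75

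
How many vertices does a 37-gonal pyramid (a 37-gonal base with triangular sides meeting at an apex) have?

38

A pyramid on an n-gon base has one n-gon and n triangles: V = 37 + 1 = 38, E = 2·37 = 74, F = 37 + 1 = 38.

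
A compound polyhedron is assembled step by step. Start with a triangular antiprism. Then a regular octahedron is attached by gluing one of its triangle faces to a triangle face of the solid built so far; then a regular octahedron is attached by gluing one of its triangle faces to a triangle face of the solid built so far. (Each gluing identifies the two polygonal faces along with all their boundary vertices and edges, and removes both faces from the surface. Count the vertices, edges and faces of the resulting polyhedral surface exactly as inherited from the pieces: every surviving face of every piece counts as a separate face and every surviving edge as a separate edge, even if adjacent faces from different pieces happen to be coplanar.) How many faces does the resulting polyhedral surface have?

A triangular antiprism: V=6, E=12, F=8.
Attach a regular octahedron (V=6, E=12, F=8) along a 3-gon: merge 3 vertices and 3 edges, delete both glued faces → V=9, E=21, F=14.
Attach a regular octahedron (V=6, E=12, F=8) along a 3-gon: merge 3 vertices and 3 edges, delete both glued faces → V=12, E=30, F=20.
Check: V − E + F = 12 − 30 + 20 = 2.

20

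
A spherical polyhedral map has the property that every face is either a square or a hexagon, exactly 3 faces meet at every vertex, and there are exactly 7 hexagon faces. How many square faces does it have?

Let x be the number of squares; then F = 7 + x.
Edge–face incidences: 2E = 6·7 + 4·x = 42 + 4x.
Every vertex has degree 3, so 3V = 2E.
Euler: V − E + F = 2 ⇒ (2E)/3 − E + (7 + x) = 2.
Multiply by 6: 2·(2E) − 3·(2E) + 6·(7 + x) = 12, i.e. 42 + 6x − (42 + 4x) = 12.
Collecting terms: 2x = 12, so x = 6.
Then 2E = 42 + 4·6 = 66, so E = 33, V = 2E/3 = 22, F = 7 + 6 = 13.

6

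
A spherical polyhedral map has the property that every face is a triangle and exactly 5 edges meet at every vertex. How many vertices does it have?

Each face has 3 edges and each edge borders two faces, so 2E = 3F.
Each vertex has degree 5, so 5V = 2E and hence V = 3F/5.
Euler: V − E + F = 2 ⇒ (3F/5) − (3F/2) + F = 2.
Multiply by 10: (6 − 15 + 10)F = 20, i.e. 1F = 20.
So F = 20, E = 3·20/2 = 30, V = 3·20/5 = 12.

12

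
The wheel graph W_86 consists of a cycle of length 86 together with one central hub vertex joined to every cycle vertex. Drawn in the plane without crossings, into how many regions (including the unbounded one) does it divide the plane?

W_86 has V = 86 + 1 = 87 vertices and E = 2·86 = 172 edges.
By Euler's formula F = 2 − V + E = 2 − 87 + 172 = 87.

87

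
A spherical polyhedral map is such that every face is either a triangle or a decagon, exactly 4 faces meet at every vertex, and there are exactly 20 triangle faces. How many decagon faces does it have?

Let x be the number of decagons; then F = 20 + x.
Edge–face incidences: 2E = 3·20 + 10·x = 60 + 10x.
Every vertex has degree 4, so 4V = 2E.
Euler: V − E + F = 2 ⇒ (2E)/4 − E + (20 + x) = 2.
Multiply by 8: 2·(2E) − 4·(2E) + 8·(20 + x) = 16, i.e. 160 + 8x − 2·(60 + 10x) = 16.
Collecting terms: −12x + 40 = 16, so −12x = −24, so x = 2.
Then 2E = 60 + 10·2 = 80, so E = 40, V = 2E/4 = 20, F = 20 + 2 = 22.

2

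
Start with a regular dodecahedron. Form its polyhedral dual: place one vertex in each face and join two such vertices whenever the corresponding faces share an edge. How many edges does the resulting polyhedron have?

The base solid has V = 20, E = 30, F = 12.
The dual swaps V and F and preserves E: V′ = F = 12, E′ = E = 30, F′ = V = 20.

30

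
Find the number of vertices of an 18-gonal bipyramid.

20

A bipyramid over an n-gon has 2n triangular faces and n + 2 vertices: V = 18 + 2 = 20, E = 3·18 = 54, F = 2·18 = 36.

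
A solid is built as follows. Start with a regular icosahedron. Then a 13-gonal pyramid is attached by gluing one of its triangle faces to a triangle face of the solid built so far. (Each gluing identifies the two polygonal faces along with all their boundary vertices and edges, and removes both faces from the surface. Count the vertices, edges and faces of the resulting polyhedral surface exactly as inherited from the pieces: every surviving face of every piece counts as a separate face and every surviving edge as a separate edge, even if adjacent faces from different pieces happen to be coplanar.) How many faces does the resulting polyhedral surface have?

32

A regular icosahedron: V=12, E=30, F=20.
Attach a 13-gonal pyramid (V=14, E=26, F=14) along a 3-gon: merge 3 vertices and 3 edges, delete both glued faces → V=23, E=53, F=32.
Check: V − E + F = 23 − 53 + 32 = 2.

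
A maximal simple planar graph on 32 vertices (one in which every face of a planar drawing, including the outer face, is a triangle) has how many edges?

In a plane triangulation 3F = 2E and V − E + F = 2, so E = 3V − 6 = 3·32 − 6 = 90.

90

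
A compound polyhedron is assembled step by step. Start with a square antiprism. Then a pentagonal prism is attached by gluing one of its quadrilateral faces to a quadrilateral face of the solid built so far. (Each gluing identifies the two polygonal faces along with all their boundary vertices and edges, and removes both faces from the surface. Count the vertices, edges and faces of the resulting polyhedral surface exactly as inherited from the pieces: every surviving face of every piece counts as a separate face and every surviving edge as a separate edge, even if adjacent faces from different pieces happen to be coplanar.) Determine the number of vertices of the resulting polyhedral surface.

14

A square antiprism: V=8, E=16, F=10.
Attach a pentagonal prism (V=10, E=15, F=7) along a 4-gon: merge 4 vertices and 4 edges, delete both glued faces → V=14, E=27, F=15.
Check: V − E + F = 14 − 27 + 15 = 2.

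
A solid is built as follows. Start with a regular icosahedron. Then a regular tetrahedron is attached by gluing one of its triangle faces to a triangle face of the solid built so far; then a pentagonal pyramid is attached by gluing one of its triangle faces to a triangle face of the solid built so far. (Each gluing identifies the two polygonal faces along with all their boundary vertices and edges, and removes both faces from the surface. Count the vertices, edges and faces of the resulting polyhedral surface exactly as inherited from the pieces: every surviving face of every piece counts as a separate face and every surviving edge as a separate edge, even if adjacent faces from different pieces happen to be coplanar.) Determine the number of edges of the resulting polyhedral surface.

40

A regular icosahedron: V=12, E=30, F=20.
Attach a regular tetrahedron (V=4, E=6, F=4) along a 3-gon: merge 3 vertices and 3 edges, delete both glued faces → V=13, E=33, F=22.
Attach a pentagonal pyramid (V=6, E=10, F=6) along a 3-gon: merge 3 vertices and 3 edges, delete both glued faces → V=16, E=40, F=26.
Check: V − E + F = 16 − 40 + 26 = 2.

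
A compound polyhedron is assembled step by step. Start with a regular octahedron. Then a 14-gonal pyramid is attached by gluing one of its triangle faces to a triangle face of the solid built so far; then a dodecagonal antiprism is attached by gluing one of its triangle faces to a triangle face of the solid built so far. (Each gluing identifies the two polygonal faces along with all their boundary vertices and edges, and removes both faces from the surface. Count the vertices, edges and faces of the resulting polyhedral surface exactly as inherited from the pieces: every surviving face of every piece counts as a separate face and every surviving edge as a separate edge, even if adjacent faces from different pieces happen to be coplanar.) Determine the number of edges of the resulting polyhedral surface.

82

A regular octahedron: V=6, E=12, F=8.
Attach a 14-gonal pyramid (V=15, E=28, F=15) along a 3-gon: merge 3 vertices and 3 edges, delete both glued faces → V=18, E=37, F=21.
Attach a dodecagonal antiprism (V=24, E=48, F=26) along a 3-gon: merge 3 vertices and 3 edges, delete both glued faces → V=39, E=82, F=45.
Check: V − E + F = 39 − 82 + 45 = 2.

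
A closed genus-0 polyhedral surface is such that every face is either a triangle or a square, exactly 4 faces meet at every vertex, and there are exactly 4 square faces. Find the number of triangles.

Let x be the number of triangles; then F = 4 + x.
Edge–face incidences: 2E = 4·4 + 3·x = 16 + 3x.
Every vertex has degree 4, so 4V = 2E.
Euler: V − E + F = 2 ⇒ (2E)/4 − E + (4 + x) = 2.
Multiply by 8: 2·(2E) − 4·(2E) + 8·(4 + x) = 16, i.e. 32 + 8x − 2·(16 + 3x) = 16.
Collecting terms: 2x = 16, so x = 8.
Then 2E = 16 + 3·8 = 40, so E = 20, V = 2E/4 = 10, F = 4 + 8 = 12.

8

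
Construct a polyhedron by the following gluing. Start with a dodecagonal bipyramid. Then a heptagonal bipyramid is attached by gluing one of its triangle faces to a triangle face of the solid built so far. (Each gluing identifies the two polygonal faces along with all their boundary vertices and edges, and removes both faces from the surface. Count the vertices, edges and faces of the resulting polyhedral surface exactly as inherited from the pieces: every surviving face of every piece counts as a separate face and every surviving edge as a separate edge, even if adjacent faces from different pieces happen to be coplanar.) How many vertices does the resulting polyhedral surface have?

20

A dodecagonal bipyramid: V=14, E=36, F=24.
Attach a heptagonal bipyramid (V=9, E=21, F=14) along a 3-gon: merge 3 vertices and 3 edges, delete both glued faces → V=20, E=54, F=36.
Check: V − E + F = 20 − 54 + 36 = 2.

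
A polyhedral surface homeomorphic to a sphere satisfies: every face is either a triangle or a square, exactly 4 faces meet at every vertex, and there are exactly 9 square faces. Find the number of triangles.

8

Let x be the number of triangles; then F = 9 + x.
Edge–face incidences: 2E = 4·9 + 3·x = 36 + 3x.
Every vertex has degree 4, so 4V = 2E.
Euler: V − E + F = 2 ⇒ (2E)/4 − E + (9 + x) = 2.
Multiply by 8: 2·(2E) − 4·(2E) + 8·(9 + x) = 16, i.e. 72 + 8x − 2·(36 + 3x) = 16.
Collecting terms: 2x = 16, so x = 8.
Then 2E = 36 + 3·8 = 60, so E = 30, V = 2E/4 = 15, F = 9 + 8 = 17.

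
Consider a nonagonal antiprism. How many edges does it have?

An antiprism on an n-gon has two n-gon caps and 2n triangles: V = 2·9 = 18, E = 4·9 = 36, F = 2·9 + 2 = 20.

36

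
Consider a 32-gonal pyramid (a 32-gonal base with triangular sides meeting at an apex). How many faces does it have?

A pyramid on an n-gon base has one n-gon and n triangles: V = 32 + 1 = 33, E = 2·32 = 64, F = 32 + 1 = 33.

33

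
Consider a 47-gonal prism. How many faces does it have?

49

A prism on an n-gon has two n-gon bases and n rectangular sides: V = 2·47 = 94, E = 3·47 = 141, F = 47 + 2 = 49.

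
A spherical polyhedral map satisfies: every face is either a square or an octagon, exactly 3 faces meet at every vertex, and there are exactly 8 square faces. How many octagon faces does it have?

2

Let x be the number of octagons; then F = 8 + x.
Edge–face incidences: 2E = 4·8 + 8·x = 32 + 8x.
Every vertex has degree 3, so 3V = 2E.
Euler: V − E + F = 2 ⇒ (2E)/3 − E + (8 + x) = 2.
Multiply by 6: 2·(2E) − 3·(2E) + 6·(8 + x) = 12, i.e. 48 + 6x − (32 + 8x) = 12.
Collecting terms: −2x + 16 = 12, so −2x = −4, so x = 2.
Then 2E = 32 + 8·2 = 48, so E = 24, V = 2E/3 = 16, F = 8 + 2 = 10.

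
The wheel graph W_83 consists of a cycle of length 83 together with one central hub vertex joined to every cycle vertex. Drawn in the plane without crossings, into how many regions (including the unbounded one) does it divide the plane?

W_83 has V = 83 + 1 = 84 vertices and E = 2·83 = 166 edges.
By Euler's formula F = 2 − V + E = 2 − 84 + 166 = 84.

84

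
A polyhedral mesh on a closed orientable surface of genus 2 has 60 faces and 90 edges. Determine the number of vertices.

28

For a closed orientable surface of genus 2, χ = 2 − 2·2 = -2.
V = -2 + E − F = -2 + 90 − 60 = 28.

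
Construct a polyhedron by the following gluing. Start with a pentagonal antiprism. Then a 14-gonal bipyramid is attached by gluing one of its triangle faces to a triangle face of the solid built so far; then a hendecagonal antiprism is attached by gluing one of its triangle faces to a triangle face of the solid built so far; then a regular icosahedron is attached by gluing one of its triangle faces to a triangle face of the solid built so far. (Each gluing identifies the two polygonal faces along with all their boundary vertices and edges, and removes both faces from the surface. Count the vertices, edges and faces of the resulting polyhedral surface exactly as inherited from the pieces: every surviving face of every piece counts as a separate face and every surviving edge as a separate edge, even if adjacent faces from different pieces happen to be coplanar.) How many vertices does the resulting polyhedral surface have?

51

A pentagonal antiprism: V=10, E=20, F=12.
Attach a 14-gonal bipyramid (V=16, E=42, F=28) along a 3-gon: merge 3 vertices and 3 edges, delete both glued faces → V=23, E=59, F=38.
Attach a hendecagonal antiprism (V=22, E=44, F=24) along a 3-gon: merge 3 vertices and 3 edges, delete both glued faces → V=42, E=100, F=60.
Attach a regular icosahedron (V=12, E=30, F=20) along a 3-gon: merge 3 vertices and 3 edges, delete both glued faces → V=51, E=127, F=78.
Check: V − E + F = 51 − 127 + 78 = 2.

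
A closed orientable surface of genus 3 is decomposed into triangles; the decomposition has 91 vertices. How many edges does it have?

χ = 2 − 2·3 = -4, and every face is a triangle so 3F = 2E.
V − E + F = -4 with E = 3F/2 gives 91 − (3/2 − 1)·F = -4, so F = 190 and E = 285.

285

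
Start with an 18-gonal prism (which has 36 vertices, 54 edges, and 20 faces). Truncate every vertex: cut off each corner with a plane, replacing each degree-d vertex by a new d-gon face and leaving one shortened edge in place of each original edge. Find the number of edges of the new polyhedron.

162

Truncation replaces each original edge-end by a new vertex, so V′ = 2E = 108.
Each original edge survives, and each old vertex of degree d contributes d new edges; summing degrees gives Σd = 2E, so E′ = E + 2E = 3E = 162.
Each original face survives and each original vertex becomes one new face: F′ = F + V = 56.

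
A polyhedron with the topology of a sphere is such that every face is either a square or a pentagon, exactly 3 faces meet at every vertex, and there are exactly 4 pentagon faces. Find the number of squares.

4

Let x be the number of squares; then F = 4 + x.
Edge–face incidences: 2E = 5·4 + 4·x = 20 + 4x.
Every vertex has degree 3, so 3V = 2E.
Euler: V − E + F = 2 ⇒ (2E)/3 − E + (4 + x) = 2.
Multiply by 6: 2·(2E) − 3·(2E) + 6·(4 + x) = 12, i.e. 24 + 6x − (20 + 4x) = 12.
Collecting terms: 2x + 4 = 12, so 2x = 8, so x = 4.
Then 2E = 20 + 4·4 = 36, so E = 18, V = 2E/3 = 12, F = 4 + 4 = 8.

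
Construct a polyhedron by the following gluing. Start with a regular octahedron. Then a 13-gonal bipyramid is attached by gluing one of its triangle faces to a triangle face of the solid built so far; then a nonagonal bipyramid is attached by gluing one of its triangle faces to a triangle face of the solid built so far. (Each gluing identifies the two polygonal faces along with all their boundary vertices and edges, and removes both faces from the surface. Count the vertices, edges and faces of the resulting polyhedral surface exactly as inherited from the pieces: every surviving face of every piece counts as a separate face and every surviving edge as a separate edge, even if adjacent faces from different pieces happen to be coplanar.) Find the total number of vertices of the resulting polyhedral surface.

26

A regular octahedron: V=6, E=12, F=8.
Attach a 13-gonal bipyramid (V=15, E=39, F=26) along a 3-gon: merge 3 vertices and 3 edges, delete both glued faces → V=18, E=48, F=32.
Attach a nonagonal bipyramid (V=11, E=27, F=18) along a 3-gon: merge 3 vertices and 3 edges, delete both glued faces → V=26, E=72, F=48.
Check: V − E + F = 26 − 72 + 48 = 2.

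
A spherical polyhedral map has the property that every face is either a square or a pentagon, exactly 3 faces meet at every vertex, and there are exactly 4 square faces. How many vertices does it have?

12

Let x be the number of pentagons; then F = 4 + x.
Edge–face incidences: 2E = 4·4 + 5·x = 16 + 5x.
Every vertex has degree 3, so 3V = 2E.
Euler: V − E + F = 2 ⇒ (2E)/3 − E + (4 + x) = 2.
Multiply by 6: 2·(2E) − 3·(2E) + 6·(4 + x) = 12, i.e. 24 + 6x − (16 + 5x) = 12.
Collecting terms: x + 8 = 12, so x = 4.
Then 2E = 16 + 5·4 = 36, so E = 18, V = 2E/3 = 12, F = 4 + 4 = 8.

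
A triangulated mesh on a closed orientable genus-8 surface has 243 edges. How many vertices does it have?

χ = 2 − 2·8 = -14, and every face is a triangle so 3F = 2E.
F = 2E/3 = 162. Then V = -14 + E − F = -14 + 243 − 162 = 67.

67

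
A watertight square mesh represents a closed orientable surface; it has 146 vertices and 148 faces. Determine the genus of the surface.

2

Every face is a square, so 2E = 4·148 = 592, giving E = 296.
χ = V − E + F = 146 − 296 + 148 = -2.
For a closed orientable surface χ = 2 − 2g, so g = (2 − (-2))/2 = 2.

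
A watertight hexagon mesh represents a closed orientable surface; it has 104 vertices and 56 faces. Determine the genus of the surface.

5

Every face is a hexagon, so 2E = 6·56 = 336, giving E = 168.
χ = V − E + F = 104 − 168 + 56 = -8.
For a closed orientable surface χ = 2 − 2g, so g = (2 − (-8))/2 = 5.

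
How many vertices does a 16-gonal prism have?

A prism on an n-gon has two n-gon bases and n rectangular sides: V = 2·16 = 32, E = 3·16 = 48, F = 16 + 2 = 18.

32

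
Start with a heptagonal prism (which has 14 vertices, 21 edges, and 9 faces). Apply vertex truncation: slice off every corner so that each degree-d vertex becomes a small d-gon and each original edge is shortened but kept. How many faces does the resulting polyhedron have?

Truncation replaces each original edge-end by a new vertex, so V′ = 2E = 42.
Each original edge survives, and each old vertex of degree d contributes d new edges; summing degrees gives Σd = 2E, so E′ = E + 2E = 3E = 63.
Each original face survives and each original vertex becomes one new face: F′ = F + V = 23.

23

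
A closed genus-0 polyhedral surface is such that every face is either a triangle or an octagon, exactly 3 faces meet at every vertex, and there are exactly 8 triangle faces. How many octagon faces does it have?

Let x be the number of octagons; then F = 8 + x.
Edge–face incidences: 2E = 3·8 + 8·x = 24 + 8x.
Every vertex has degree 3, so 3V = 2E.
Euler: V − E + F = 2 ⇒ (2E)/3 − E + (8 + x) = 2.
Multiply by 6: 2·(2E) − 3·(2E) + 6·(8 + x) = 12, i.e. 48 + 6x − (24 + 8x) = 12.
Collecting terms: −2x + 24 = 12, so −2x = −12, so x = 6.
Then 2E = 24 + 8·6 = 72, so E = 36, V = 2E/3 = 24, F = 8 + 6 = 14.

6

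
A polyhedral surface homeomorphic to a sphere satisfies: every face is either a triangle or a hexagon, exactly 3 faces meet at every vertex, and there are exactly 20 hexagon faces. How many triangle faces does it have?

4

Let x be the number of triangles; then F = 20 + x.
Edge–face incidences: 2E = 6·20 + 3·x = 120 + 3x.
Every vertex has degree 3, so 3V = 2E.
Euler: V − E + F = 2 ⇒ (2E)/3 − E + (20 + x) = 2.
Multiply by 6: 2·(2E) − 3·(2E) + 6·(20 + x) = 12, i.e. 120 + 6x − (120 + 3x) = 12.
Collecting terms: 3x = 12, so x = 4.
Then 2E = 120 + 3·4 = 132, so E = 66, V = 2E/3 = 44, F = 20 + 4 = 24.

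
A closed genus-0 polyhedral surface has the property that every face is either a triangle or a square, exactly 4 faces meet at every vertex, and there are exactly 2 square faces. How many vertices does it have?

8

Let x be the number of triangles; then F = 2 + x.
Edge–face incidences: 2E = 4·2 + 3·x = 8 + 3x.
Every vertex has degree 4, so 4V = 2E.
Euler: V − E + F = 2 ⇒ (2E)/4 − E + (2 + x) = 2.
Multiply by 8: 2·(2E) − 4·(2E) + 8·(2 + x) = 16, i.e. 16 + 8x − 2·(8 + 3x) = 16.
Collecting terms: 2x = 16, so x = 8.
Then 2E = 8 + 3·8 = 32, so E = 16, V = 2E/4 = 8, F = 2 + 8 = 10.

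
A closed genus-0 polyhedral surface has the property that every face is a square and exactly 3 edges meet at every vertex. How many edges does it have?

Each face has 4 edges and each edge borders two faces, so 2E = 4F.
Each vertex has degree 3, so 3V = 2E and hence V = 4F/3.
Euler: V − E + F = 2 ⇒ (4F/3) − (4F/2) + F = 2.
Multiply by 6: (8 − 12 + 6)F = 12, i.e. 2F = 12.
So F = 6, E = 4·6/2 = 12, V = 4·6/3 = 8.

12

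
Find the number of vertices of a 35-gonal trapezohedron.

The n-trapezohedron (dual of the n-antiprism) has V = 2·35 + 2 = 72, E = 4·35 = 140, F = 2·35 = 70.

72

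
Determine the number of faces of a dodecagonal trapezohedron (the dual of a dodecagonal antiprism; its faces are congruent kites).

The n-trapezohedron (dual of the n-antiprism) has V = 2·12 + 2 = 26, E = 4·12 = 48, F = 2·12 = 24.
Check: V − E + F = 26 − 48 + 24 = 2.

24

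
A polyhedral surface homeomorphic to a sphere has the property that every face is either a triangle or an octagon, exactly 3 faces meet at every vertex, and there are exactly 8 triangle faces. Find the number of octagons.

Let x be the number of octagons; then F = 8 + x.
Edge–face incidences: 2E = 3·8 + 8·x = 24 + 8x.
Every vertex has degree 3, so 3V = 2E.
Euler: V − E + F = 2 ⇒ (2E)/3 − E + (8 + x) = 2.
Multiply by 6: 2·(2E) − 3·(2E) + 6·(8 + x) = 12, i.e. 48 + 6x − (24 + 8x) = 12.
Collecting terms: −2x + 24 = 12, so −2x = −12, so x = 6.
Then 2E = 24 + 8·6 = 72, so E = 36, V = 2E/3 = 24, F = 8 + 6 = 14.

6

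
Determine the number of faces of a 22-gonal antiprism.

An antiprism on an n-gon has two n-gon caps and 2n triangles: V = 2·22 = 44, E = 4·22 = 88, F = 2·22 + 2 = 46.
Check: V − E + F = 44 − 88 + 46 = 2.

46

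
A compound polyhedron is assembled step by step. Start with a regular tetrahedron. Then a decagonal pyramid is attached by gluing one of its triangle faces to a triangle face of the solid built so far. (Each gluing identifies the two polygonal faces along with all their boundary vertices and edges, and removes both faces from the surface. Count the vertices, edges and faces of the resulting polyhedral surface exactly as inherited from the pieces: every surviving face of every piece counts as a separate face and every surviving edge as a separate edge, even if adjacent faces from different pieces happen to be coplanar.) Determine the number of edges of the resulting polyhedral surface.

23

A regular tetrahedron: V=4, E=6, F=4.
Attach a decagonal pyramid (V=11, E=20, F=11) along a 3-gon: merge 3 vertices and 3 edges, delete both glued faces → V=12, E=23, F=13.
Check: V − E + F = 12 − 23 + 13 = 2.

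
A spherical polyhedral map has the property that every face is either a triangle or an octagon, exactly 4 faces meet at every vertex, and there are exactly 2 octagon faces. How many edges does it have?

32

Let x be the number of triangles; then F = 2 + x.
Edge–face incidences: 2E = 8·2 + 3·x = 16 + 3x.
Every vertex has degree 4, so 4V = 2E.
Euler: V − E + F = 2 ⇒ (2E)/4 − E + (2 + x) = 2.
Multiply by 8: 2·(2E) − 4·(2E) + 8·(2 + x) = 16, i.e. 16 + 8x − 2·(16 + 3x) = 16.
Collecting terms: 2x − 16 = 16, so 2x = 32, so x = 16.
Then 2E = 16 + 3·16 = 64, so E = 32, V = 2E/4 = 16, F = 2 + 16 = 18.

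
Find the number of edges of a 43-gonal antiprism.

172

An antiprism on an n-gon has two n-gon caps and 2n triangles: V = 2·43 = 86, E = 4·43 = 172, F = 2·43 + 2 = 88.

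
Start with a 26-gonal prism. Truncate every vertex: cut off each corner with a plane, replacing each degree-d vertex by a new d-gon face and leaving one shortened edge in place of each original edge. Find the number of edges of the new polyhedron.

234

The base solid has V = 52, E = 78, F = 28.
Truncation replaces each original edge-end by a new vertex, so V′ = 2E = 156.
Each original edge survives, and each old vertex of degree d contributes d new edges; summing degrees gives Σd = 2E, so E′ = E + 2E = 3E = 234.
Each original face survives and each original vertex becomes one new face: F′ = F + V = 80.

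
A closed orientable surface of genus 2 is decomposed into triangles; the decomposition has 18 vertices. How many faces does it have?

χ = 2 − 2·2 = -2, and every face is a triangle so 3F = 2E.
V − E + F = -2 with E = 3F/2 gives 18 − (3/2 − 1)·F = -2, so F = 40 and E = 60.

40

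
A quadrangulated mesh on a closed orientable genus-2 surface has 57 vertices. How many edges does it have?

χ = 2 − 2·2 = -2, and every face is a square so 4F = 2E.
V − E + F = -2 with E = 4F/2 gives 57 − (4/2 − 1)·F = -2, so F = 59 and E = 118.

118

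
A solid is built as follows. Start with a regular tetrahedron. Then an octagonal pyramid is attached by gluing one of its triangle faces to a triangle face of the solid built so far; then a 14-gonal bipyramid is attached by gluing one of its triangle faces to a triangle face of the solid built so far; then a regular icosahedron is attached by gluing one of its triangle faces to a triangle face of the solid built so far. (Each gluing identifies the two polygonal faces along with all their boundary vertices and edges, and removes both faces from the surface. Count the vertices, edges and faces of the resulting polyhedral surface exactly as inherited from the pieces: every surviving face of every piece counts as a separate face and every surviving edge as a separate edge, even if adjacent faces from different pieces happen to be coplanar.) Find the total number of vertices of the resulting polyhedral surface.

32

A regular tetrahedron: V=4, E=6, F=4.
Attach an octagonal pyramid (V=9, E=16, F=9) along a 3-gon: merge 3 vertices and 3 edges, delete both glued faces → V=10, E=19, F=11.
Attach a 14-gonal bipyramid (V=16, E=42, F=28) along a 3-gon: merge 3 vertices and 3 edges, delete both glued faces → V=23, E=58, F=37.
Attach a regular icosahedron (V=12, E=30, F=20) along a 3-gon: merge 3 vertices and 3 edges, delete both glued faces → V=32, E=85, F=55.
Check: V − E + F = 32 − 85 + 55 = 2.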